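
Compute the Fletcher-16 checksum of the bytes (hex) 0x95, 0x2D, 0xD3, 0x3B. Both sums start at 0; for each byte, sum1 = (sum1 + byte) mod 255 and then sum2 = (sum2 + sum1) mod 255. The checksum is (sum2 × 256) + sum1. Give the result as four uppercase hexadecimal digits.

C0D1

Running sums (mod 255):
  after byte 0 (0x95): sum1=149, sum2=149
  after byte 1 (0x2D): sum1=194, sum2=88
  after byte 2 (0xD3): sum1=150, sum2=238
  after byte 3 (0x3B): sum1=209, sum2=192
Checksum = sum2·256 + sum1 = 192·256 + 209 = 49361 = 0xC0D1.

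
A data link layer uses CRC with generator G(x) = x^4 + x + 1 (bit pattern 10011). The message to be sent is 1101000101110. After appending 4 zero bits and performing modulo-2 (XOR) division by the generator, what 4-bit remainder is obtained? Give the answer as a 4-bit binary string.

0101

Append 4 zeros: 11010001011100000. Divide by 10011 (XOR where the leading bit is 1):
  pos 0: 11010 XOR 10011 = 01001
  pos 1: 10010 XOR 10011 = 00001
  pos 5: 10101 XOR 10011 = 00110
  pos 7: 11011 XOR 10011 = 01000
  pos 8: 10000 XOR 10011 = 00011
  pos 11: 11000 XOR 10011 = 01011
  pos 12: 10110 XOR 10011 = 00101
Remainder (last 4 bits) = 0101. This is the CRC / FCS.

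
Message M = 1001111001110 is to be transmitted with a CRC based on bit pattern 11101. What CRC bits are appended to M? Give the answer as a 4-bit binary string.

0000

Append 4 zeros: 10011110011100000. Divide by 11101 (XOR where the leading bit is 1):
  pos 0: 10011 XOR 11101 = 01110
  pos 1: 11101 XOR 11101 = 00000
  pos 6: 10011 XOR 11101 = 01110
  pos 7: 11101 XOR 11101 = 00000
Remainder (last 4 bits) = 0000. This is the CRC / FCS.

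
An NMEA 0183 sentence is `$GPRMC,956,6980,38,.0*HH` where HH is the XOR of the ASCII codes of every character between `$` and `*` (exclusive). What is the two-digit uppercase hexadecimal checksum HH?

XOR the ASCII codes of the payload characters:
  'G' = 0x47 → acc = 0x47
  'P' = 0x50 → acc = 0x17
  'R' = 0x52 → acc = 0x45
  'M' = 0x4D → acc = 0x08
  'C' = 0x43 → acc = 0x4B
  ',' = 0x2C → acc = 0x67
  '9' = 0x39 → acc = 0x5E
  '5' = 0x35 → acc = 0x6B
  '6' = 0x36 → acc = 0x5D
  ',' = 0x2C → acc = 0x71
  '6' = 0x36 → acc = 0x47
  '9' = 0x39 → acc = 0x7E
  '8' = 0x38 → acc = 0x46
  '0' = 0x30 → acc = 0x76
  ',' = 0x2C → acc = 0x5A
  '3' = 0x33 → acc = 0x69
  '8' = 0x38 → acc = 0x51
  ',' = 0x2C → acc = 0x7D
  '.' = 0x2E → acc = 0x53
  '0' = 0x30 → acc = 0x63
Checksum = 0x63.

63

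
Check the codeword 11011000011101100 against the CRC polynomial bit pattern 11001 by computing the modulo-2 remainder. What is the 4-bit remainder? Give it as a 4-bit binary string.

1001

Modulo-2 division of 11011000011101100 by 11001:
  pos 0: 11011 XOR 11001 = 00010
  pos 3: 10000 XOR 11001 = 01001
  pos 4: 10010 XOR 11001 = 01011
  pos 5: 10111 XOR 11001 = 01110
  pos 6: 11101 XOR 11001 = 00100
  pos 8: 10010 XOR 11001 = 01011
  pos 9: 10111 XOR 11001 = 01110
  pos 10: 11101 XOR 11001 = 00100
  pos 12: 10000 XOR 11001 = 01001
Remainder = 1001 (nonzero — an error is detected).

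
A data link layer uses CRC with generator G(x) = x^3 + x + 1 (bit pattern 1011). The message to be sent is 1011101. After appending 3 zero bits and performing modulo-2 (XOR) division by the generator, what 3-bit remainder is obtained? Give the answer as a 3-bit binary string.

100

Append 3 zeros: 1011101000. Divide by 1011 (XOR where the leading bit is 1):
  pos 0: 1011 XOR 1011 = 0000
  pos 4: 1010 XOR 1011 = 0001
Remainder (last 3 bits) = 100. This is the CRC / FCS.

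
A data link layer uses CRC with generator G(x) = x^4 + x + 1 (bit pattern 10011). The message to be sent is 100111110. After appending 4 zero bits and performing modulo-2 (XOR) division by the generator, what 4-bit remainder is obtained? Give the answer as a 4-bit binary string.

0001

Append 4 zeros: 1001111100000. Divide by 10011 (XOR where the leading bit is 1):
  pos 0: 10011 XOR 10011 = 00000
  pos 5: 11100 XOR 10011 = 01111
  pos 6: 11110 XOR 10011 = 01101
  pos 7: 11010 XOR 10011 = 01001
  pos 8: 10010 XOR 10011 = 00001
Remainder (last 4 bits) = 0001. This is the CRC / FCS.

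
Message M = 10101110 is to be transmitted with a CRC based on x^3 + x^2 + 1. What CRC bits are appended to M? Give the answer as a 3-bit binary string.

Append 3 zeros: 10101110000. Divide by 1101 (XOR where the leading bit is 1):
  pos 0: 1010 XOR 1101 = 0111
  pos 1: 1111 XOR 1101 = 0010
  pos 3: 1011 XOR 1101 = 0110
  pos 4: 1100 XOR 1101 = 0001
  pos 7: 1000 XOR 1101 = 0101
Remainder (last 3 bits) = 101. This is the CRC / FCS.

101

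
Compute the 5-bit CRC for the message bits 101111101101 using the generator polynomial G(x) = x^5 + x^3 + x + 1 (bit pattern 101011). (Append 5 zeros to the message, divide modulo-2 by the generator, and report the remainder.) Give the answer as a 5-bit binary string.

Append 5 zeros: 10111110110100000. Divide by 101011 (XOR where the leading bit is 1):
  pos 0: 101111 XOR 101011 = 000100
  pos 3: 100101 XOR 101011 = 001110
  pos 5: 111010 XOR 101011 = 010001
  pos 6: 100011 XOR 101011 = 001000
  pos 8: 100000 XOR 101011 = 001011
  pos 10: 101100 XOR 101011 = 000111
Remainder (last 5 bits) = 01110. This is the CRC / FCS.

01110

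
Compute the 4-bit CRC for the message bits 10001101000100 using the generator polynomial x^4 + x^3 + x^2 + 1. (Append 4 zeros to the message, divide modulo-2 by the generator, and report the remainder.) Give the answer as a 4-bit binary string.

Append 4 zeros: 100011010001000000. Divide by 11101 (XOR where the leading bit is 1):
  pos 0: 10001 XOR 11101 = 01100
  pos 1: 11001 XOR 11101 = 00100
  pos 3: 10001 XOR 11101 = 01100
  pos 4: 11000 XOR 11101 = 00101
  pos 6: 10100 XOR 11101 = 01001
  pos 7: 10011 XOR 11101 = 01110
  pos 8: 11100 XOR 11101 = 00001
  pos 12: 10000 XOR 11101 = 01101
  pos 13: 11010 XOR 11101 = 00111
Remainder (last 4 bits) = 0111. This is the CRC / FCS.

0111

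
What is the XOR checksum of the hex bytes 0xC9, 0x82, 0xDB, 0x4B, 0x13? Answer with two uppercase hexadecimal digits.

C8

XOR the bytes together:
  start with 0xC9
  0xC9 ⊕ 0x82 = 0x4B
  0x4B ⊕ 0xDB = 0x90
  0x90 ⊕ 0x4B = 0xDB
  0xDB ⊕ 0x13 = 0xC8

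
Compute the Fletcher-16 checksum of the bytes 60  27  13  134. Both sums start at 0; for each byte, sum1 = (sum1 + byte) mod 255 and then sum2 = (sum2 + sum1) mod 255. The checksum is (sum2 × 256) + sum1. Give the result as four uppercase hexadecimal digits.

E2EA

Running sums (mod 255):
  after byte 0 (60): sum1=60, sum2=60
  after byte 1 (27): sum1=87, sum2=147
  after byte 2 (13): sum1=100, sum2=247
  after byte 3 (134): sum1=234, sum2=226
Checksum = sum2·256 + sum1 = 226·256 + 234 = 58090 = 0xE2EA.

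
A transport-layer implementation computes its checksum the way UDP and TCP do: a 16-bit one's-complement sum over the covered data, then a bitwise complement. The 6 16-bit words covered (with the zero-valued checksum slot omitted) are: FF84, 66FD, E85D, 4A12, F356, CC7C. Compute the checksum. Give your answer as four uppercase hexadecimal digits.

A739

One's-complement addition (fold any carry out of bit 15 back into bit 0):
  0xFF84 + 0x66FD = 0x16681 → wrap carry → 0x6682
  0x6682 + 0xE85D = 0x14EDF → wrap carry → 0x4EE0
  0x4EE0 + 0x4A12 = 0x098F2
  0x98F2 + 0xF356 = 0x18C48 → wrap carry → 0x8C49
  0x8C49 + 0xCC7C = 0x158C5 → wrap carry → 0x58C6
One's-complement sum = 0x58C6.
Checksum = ~0x58C6 & 0xFFFF = 0xA739.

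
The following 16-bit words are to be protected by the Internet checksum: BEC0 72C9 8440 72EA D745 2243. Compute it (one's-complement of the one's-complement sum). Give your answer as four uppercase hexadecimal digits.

One's-complement addition (fold any carry out of bit 15 back into bit 0):
  0xBEC0 + 0x72C9 = 0x13189 → wrap carry → 0x318A
  0x318A + 0x8440 = 0x0B5CA
  0xB5CA + 0x72EA = 0x128B4 → wrap carry → 0x28B5
  0x28B5 + 0xD745 = 0x0FFFA
  0xFFFA + 0x2243 = 0x1223D → wrap carry → 0x223E
One's-complement sum = 0x223E.
Checksum = ~0x223E & 0xFFFF = 0xDDC1.

DDC1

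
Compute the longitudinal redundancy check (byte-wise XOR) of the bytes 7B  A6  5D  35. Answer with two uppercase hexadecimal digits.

B5

XOR the bytes together:
  start with 0x7B
  0x7B ⊕ 0xA6 = 0xDD
  0xDD ⊕ 0x5D = 0x80
  0x80 ⊕ 0x35 = 0xB5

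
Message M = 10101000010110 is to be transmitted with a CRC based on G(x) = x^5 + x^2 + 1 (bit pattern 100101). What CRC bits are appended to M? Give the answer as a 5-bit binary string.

Append 5 zeros: 1010100001011000000. Divide by 100101 (XOR where the leading bit is 1):
  pos 0: 101010 XOR 100101 = 001111
  pos 2: 111100 XOR 100101 = 011001
  pos 3: 110010 XOR 100101 = 010111
  pos 4: 101111 XOR 100101 = 001010
  pos 6: 101001 XOR 100101 = 001100
  pos 8: 110010 XOR 100101 = 010111
  pos 9: 101110 XOR 100101 = 001011
  pos 11: 101100 XOR 100101 = 001001
  pos 13: 100100 XOR 100101 = 000001
Remainder (last 5 bits) = 00001. This is the CRC / FCS.

00001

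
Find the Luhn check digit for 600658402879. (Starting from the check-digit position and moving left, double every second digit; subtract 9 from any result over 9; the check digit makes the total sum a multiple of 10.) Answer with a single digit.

Partial digits right→left: 9 7 8 2 0 4 8 5 6 0 0 6
Double every second digit counting from the check-digit position (so the 1st, 3rd, 5th, ... of the partial from the right).
  doubled (with −9 where >9): 9 7 0 7 3 0 → sum 26
  kept as-is: 7 2 4 5 0 6 → sum 24
Total = 26 + 24 = 50.
Check digit = (10 − (50 mod 10)) mod 10 = 0.

0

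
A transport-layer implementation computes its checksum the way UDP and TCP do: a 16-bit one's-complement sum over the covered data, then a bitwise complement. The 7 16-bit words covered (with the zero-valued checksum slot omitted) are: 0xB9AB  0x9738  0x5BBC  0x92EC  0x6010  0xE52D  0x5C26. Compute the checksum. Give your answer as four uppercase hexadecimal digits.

1F0E

One's-complement addition (fold any carry out of bit 15 back into bit 0):
  0xB9AB + 0x9738 = 0x150E3 → wrap carry → 0x50E4
  0x50E4 + 0x5BBC = 0x0ACA0
  0xACA0 + 0x92EC = 0x13F8C → wrap carry → 0x3F8D
  0x3F8D + 0x6010 = 0x09F9D
  0x9F9D + 0xE52D = 0x184CA → wrap carry → 0x84CB
  0x84CB + 0x5C26 = 0x0E0F1
One's-complement sum = 0xE0F1.
Checksum = ~0xE0F1 & 0xFFFF = 0x1F0E.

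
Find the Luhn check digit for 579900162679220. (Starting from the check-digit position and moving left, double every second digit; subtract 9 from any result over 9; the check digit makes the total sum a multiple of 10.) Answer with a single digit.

6

Partial digits right→left: 0 2 2 9 7 6 2 6 1 0 0 9 9 7 5
Double every second digit counting from the check-digit position (so the 1st, 3rd, 5th, ... of the partial from the right).
  doubled (with −9 where >9): 0 4 5 4 2 0 9 1 → sum 25
  kept as-is: 2 9 6 6 0 9 7 → sum 39
Total = 25 + 39 = 64.
Check digit = (10 − (64 mod 10)) mod 10 = 6.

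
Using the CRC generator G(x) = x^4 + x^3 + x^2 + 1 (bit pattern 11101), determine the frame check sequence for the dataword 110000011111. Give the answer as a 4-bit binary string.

Append 4 zeros: 1100000111110000. Divide by 11101 (XOR where the leading bit is 1):
  pos 0: 11000 XOR 11101 = 00101
  pos 2: 10100 XOR 11101 = 01001
  pos 3: 10011 XOR 11101 = 01110
  pos 4: 11101 XOR 11101 = 00000
  pos 9: 11100 XOR 11101 = 00001
Remainder (last 4 bits) = 0100. This is the CRC / FCS.

0100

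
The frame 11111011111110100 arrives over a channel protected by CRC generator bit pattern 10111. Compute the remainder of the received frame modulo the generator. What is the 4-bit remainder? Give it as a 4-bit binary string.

1011

Modulo-2 division of 11111011111110100 by 10111:
  pos 0: 11111 XOR 10111 = 01000
  pos 1: 10000 XOR 10111 = 00111
  pos 3: 11111 XOR 10111 = 01000
  pos 4: 10001 XOR 10111 = 00110
  pos 6: 11011 XOR 10111 = 01100
  pos 7: 11001 XOR 10111 = 01110
  pos 8: 11101 XOR 10111 = 01010
  pos 9: 10100 XOR 10111 = 00011
  pos 12: 11100 XOR 10111 = 01011
Remainder = 1011 (nonzero — an error is detected).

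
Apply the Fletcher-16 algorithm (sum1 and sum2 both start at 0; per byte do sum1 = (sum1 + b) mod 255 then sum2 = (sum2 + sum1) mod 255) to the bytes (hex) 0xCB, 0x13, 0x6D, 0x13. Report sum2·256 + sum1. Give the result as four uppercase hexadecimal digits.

565F

Running sums (mod 255):
  after byte 0 (0xCB): sum1=203, sum2=203
  after byte 1 (0x13): sum1=222, sum2=170
  after byte 2 (0x6D): sum1=76, sum2=246
  after byte 3 (0x13): sum1=95, sum2=86
Checksum = sum2·256 + sum1 = 86·256 + 95 = 22111 = 0x565F.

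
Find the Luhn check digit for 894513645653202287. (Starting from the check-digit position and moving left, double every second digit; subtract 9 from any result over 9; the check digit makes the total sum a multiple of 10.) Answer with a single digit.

Partial digits right→left: 7 8 2 2 0 2 3 5 6 5 4 6 3 1 5 4 9 8
Double every second digit counting from the check-digit position (so the 1st, 3rd, 5th, ... of the partial from the right).
  doubled (with −9 where >9): 5 4 0 6 3 8 6 1 9 → sum 42
  kept as-is: 8 2 2 5 5 6 1 4 8 → sum 41
Total = 42 + 41 = 83.
Check digit = (10 − (83 mod 10)) mod 10 = 7.

7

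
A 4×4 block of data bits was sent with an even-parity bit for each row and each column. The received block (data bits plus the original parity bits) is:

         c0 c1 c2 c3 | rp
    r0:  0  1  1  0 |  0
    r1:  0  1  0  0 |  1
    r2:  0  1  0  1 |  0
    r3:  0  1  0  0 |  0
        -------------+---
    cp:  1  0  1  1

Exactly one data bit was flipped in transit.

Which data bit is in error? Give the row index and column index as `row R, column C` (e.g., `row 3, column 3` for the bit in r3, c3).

Recompute each row's even parity and compare to rp:
  r0: data parity 0, sent rp 0 → ok
  r1: data parity 1, sent rp 1 → ok
  r2: data parity 0, sent rp 0 → ok
  r3: data parity 1, sent rp 0 → mismatch
Recompute each column's even parity and compare to cp:
  c0: data parity 0, sent cp 1 → mismatch
  c1: data parity 0, sent cp 0 → ok
  c2: data parity 1, sent cp 1 → ok
  c3: data parity 1, sent cp 1 → ok
Exactly one row (r3) and one column (c0) fail → the flipped bit is at their intersection.

row 3, column 0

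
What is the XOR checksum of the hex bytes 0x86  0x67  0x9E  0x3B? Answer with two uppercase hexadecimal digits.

XOR the bytes together:
  start with 0x86
  0x86 ⊕ 0x67 = 0xE1
  0xE1 ⊕ 0x9E = 0x7F
  0x7F ⊕ 0x3B = 0x44

44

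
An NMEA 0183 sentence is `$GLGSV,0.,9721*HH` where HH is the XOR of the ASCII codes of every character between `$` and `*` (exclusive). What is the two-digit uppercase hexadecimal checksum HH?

XOR the ASCII codes of the payload characters:
  'G' = 0x47 → acc = 0x47
  'L' = 0x4C → acc = 0x0B
  'G' = 0x47 → acc = 0x4C
  'S' = 0x53 → acc = 0x1F
  'V' = 0x56 → acc = 0x49
  ',' = 0x2C → acc = 0x65
  '0' = 0x30 → acc = 0x55
  '.' = 0x2E → acc = 0x7B
  ',' = 0x2C → acc = 0x57
  '9' = 0x39 → acc = 0x6E
  '7' = 0x37 → acc = 0x59
  '2' = 0x32 → acc = 0x6B
  '1' = 0x31 → acc = 0x5A
Checksum = 0x5A.

5A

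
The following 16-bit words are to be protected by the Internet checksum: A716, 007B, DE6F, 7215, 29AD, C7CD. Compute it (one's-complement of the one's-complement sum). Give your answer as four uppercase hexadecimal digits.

One's-complement addition (fold any carry out of bit 15 back into bit 0):
  0xA716 + 0x007B = 0x0A791
  0xA791 + 0xDE6F = 0x18600 → wrap carry → 0x8601
  0x8601 + 0x7215 = 0x0F816
  0xF816 + 0x29AD = 0x121C3 → wrap carry → 0x21C4
  0x21C4 + 0xC7CD = 0x0E991
One's-complement sum = 0xE991.
Checksum = ~0xE991 & 0xFFFF = 0x166E.

166E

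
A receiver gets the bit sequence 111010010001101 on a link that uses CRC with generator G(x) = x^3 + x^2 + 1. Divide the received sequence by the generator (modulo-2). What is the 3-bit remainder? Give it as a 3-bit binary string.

000

Modulo-2 division of 111010010001101 by 1101:
  pos 0: 1110 XOR 1101 = 0011
  pos 2: 1110 XOR 1101 = 0011
  pos 4: 1101 XOR 1101 = 0000
  pos 11: 1101 XOR 1101 = 0000
Remainder = 000 (zero — the frame passes the CRC check).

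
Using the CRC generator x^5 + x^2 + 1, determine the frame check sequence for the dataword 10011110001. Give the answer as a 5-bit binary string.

Append 5 zeros: 1001111000100000. Divide by 100101 (XOR where the leading bit is 1):
  pos 0: 100111 XOR 100101 = 000010
  pos 4: 101000 XOR 100101 = 001101
  pos 6: 110110 XOR 100101 = 010011
  pos 7: 100110 XOR 100101 = 000011
Remainder (last 5 bits) = 11000. This is the CRC / FCS.

11000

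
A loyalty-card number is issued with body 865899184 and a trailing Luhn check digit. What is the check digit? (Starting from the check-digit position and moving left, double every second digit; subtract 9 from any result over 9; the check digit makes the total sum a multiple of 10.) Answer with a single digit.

2

Partial digits right→left: 4 8 1 9 9 8 5 6 8
Double every second digit counting from the check-digit position (so the 1st, 3rd, 5th, ... of the partial from the right).
  doubled (with −9 where >9): 8 2 9 1 7 → sum 27
  kept as-is: 8 9 8 6 → sum 31
Total = 27 + 31 = 58.
Check digit = (10 − (58 mod 10)) mod 10 = 2.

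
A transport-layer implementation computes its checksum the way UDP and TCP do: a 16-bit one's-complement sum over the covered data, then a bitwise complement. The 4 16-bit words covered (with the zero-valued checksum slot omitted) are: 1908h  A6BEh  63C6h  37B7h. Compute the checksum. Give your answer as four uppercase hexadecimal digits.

One's-complement addition (fold any carry out of bit 15 back into bit 0):
  0x1908 + 0xA6BE = 0x0BFC6
  0xBFC6 + 0x63C6 = 0x1238C → wrap carry → 0x238D
  0x238D + 0x37B7 = 0x05B44
One's-complement sum = 0x5B44.
Checksum = ~0x5B44 & 0xFFFF = 0xA4BB.

A4BB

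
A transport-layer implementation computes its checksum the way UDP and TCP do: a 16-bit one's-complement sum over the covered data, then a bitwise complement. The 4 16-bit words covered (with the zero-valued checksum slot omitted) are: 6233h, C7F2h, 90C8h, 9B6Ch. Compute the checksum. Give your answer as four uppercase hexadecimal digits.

A9A4

One's-complement addition (fold any carry out of bit 15 back into bit 0):
  0x6233 + 0xC7F2 = 0x12A25 → wrap carry → 0x2A26
  0x2A26 + 0x90C8 = 0x0BAEE
  0xBAEE + 0x9B6C = 0x1565A → wrap carry → 0x565B
One's-complement sum = 0x565B.
Checksum = ~0x565B & 0xFFFF = 0xA9A4.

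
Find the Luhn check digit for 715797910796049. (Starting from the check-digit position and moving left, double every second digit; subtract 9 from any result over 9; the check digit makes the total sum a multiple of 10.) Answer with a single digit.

5

Partial digits right→left: 9 4 0 6 9 7 0 1 9 7 9 7 5 1 7
Double every second digit counting from the check-digit position (so the 1st, 3rd, 5th, ... of the partial from the right).
  doubled (with −9 where >9): 9 0 9 0 9 9 1 5 → sum 42
  kept as-is: 4 6 7 1 7 7 1 → sum 33
Total = 42 + 33 = 75.
Check digit = (10 − (75 mod 10)) mod 10 = 5.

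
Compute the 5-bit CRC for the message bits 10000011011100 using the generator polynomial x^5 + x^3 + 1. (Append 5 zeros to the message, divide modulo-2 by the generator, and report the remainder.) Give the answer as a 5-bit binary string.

Append 5 zeros: 1000001101110000000. Divide by 101001 (XOR where the leading bit is 1):
  pos 0: 100000 XOR 101001 = 001001
  pos 2: 100111 XOR 101001 = 001110
  pos 4: 111001 XOR 101001 = 010000
  pos 5: 100001 XOR 101001 = 001000
  pos 7: 100010 XOR 101001 = 001011
  pos 9: 101100 XOR 101001 = 000101
  pos 12: 101000 XOR 101001 = 000001
Remainder (last 5 bits) = 00010. This is the CRC / FCS.

00010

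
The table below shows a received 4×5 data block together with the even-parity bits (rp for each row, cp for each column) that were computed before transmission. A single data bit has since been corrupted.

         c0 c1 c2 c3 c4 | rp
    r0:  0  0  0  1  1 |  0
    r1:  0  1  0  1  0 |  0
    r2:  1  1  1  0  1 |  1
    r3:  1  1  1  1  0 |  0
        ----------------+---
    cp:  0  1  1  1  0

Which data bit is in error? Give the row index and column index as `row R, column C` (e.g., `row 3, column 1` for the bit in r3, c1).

row 2, column 2

Recompute each row's even parity and compare to rp:
  r0: data parity 0, sent rp 0 → ok
  r1: data parity 0, sent rp 0 → ok
  r2: data parity 0, sent rp 1 → mismatch
  r3: data parity 0, sent rp 0 → ok
Recompute each column's even parity and compare to cp:
  c0: data parity 0, sent cp 0 → ok
  c1: data parity 1, sent cp 1 → ok
  c2: data parity 0, sent cp 1 → mismatch
  c3: data parity 1, sent cp 1 → ok
  c4: data parity 0, sent cp 0 → ok
Exactly one row (r2) and one column (c2) fail → the flipped bit is at their intersection.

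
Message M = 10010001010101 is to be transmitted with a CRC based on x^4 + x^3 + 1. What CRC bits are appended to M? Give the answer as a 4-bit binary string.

1010

Append 4 zeros: 100100010101010000. Divide by 11001 (XOR where the leading bit is 1):
  pos 0: 10010 XOR 11001 = 01011
  pos 1: 10110 XOR 11001 = 01111
  pos 2: 11110 XOR 11001 = 00111
  pos 4: 11110 XOR 11001 = 00111
  pos 6: 11110 XOR 11001 = 00111
  pos 8: 11110 XOR 11001 = 00111
  pos 10: 11110 XOR 11001 = 00111
  pos 12: 11100 XOR 11001 = 00101
Remainder (last 4 bits) = 1010. This is the CRC / FCS.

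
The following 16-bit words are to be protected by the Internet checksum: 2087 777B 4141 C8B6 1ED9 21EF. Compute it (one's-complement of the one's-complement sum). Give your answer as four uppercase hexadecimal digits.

1D3D

One's-complement addition (fold any carry out of bit 15 back into bit 0):
  0x2087 + 0x777B = 0x09802
  0x9802 + 0x4141 = 0x0D943
  0xD943 + 0xC8B6 = 0x1A1F9 → wrap carry → 0xA1FA
  0xA1FA + 0x1ED9 = 0x0C0D3
  0xC0D3 + 0x21EF = 0x0E2C2
One's-complement sum = 0xE2C2.
Checksum = ~0xE2C2 & 0xFFFF = 0x1D3D.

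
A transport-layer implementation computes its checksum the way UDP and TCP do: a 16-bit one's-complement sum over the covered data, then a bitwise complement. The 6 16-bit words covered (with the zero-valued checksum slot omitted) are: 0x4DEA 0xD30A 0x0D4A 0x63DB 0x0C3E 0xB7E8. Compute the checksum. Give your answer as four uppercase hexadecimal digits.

One's-complement addition (fold any carry out of bit 15 back into bit 0):
  0x4DEA + 0xD30A = 0x120F4 → wrap carry → 0x20F5
  0x20F5 + 0x0D4A = 0x02E3F
  0x2E3F + 0x63DB = 0x0921A
  0x921A + 0x0C3E = 0x09E58
  0x9E58 + 0xB7E8 = 0x15640 → wrap carry → 0x5641
One's-complement sum = 0x5641.
Checksum = ~0x5641 & 0xFFFF = 0xA9BE.

A9BE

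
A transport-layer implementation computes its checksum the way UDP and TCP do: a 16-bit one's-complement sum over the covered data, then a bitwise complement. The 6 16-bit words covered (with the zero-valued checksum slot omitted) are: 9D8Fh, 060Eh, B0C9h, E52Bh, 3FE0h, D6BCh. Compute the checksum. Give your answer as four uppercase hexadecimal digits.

AFCF

One's-complement addition (fold any carry out of bit 15 back into bit 0):
  0x9D8F + 0x060E = 0x0A39D
  0xA39D + 0xB0C9 = 0x15466 → wrap carry → 0x5467
  0x5467 + 0xE52B = 0x13992 → wrap carry → 0x3993
  0x3993 + 0x3FE0 = 0x07973
  0x7973 + 0xD6BC = 0x1502F → wrap carry → 0x5030
One's-complement sum = 0x5030.
Checksum = ~0x5030 & 0xFFFF = 0xAFCF.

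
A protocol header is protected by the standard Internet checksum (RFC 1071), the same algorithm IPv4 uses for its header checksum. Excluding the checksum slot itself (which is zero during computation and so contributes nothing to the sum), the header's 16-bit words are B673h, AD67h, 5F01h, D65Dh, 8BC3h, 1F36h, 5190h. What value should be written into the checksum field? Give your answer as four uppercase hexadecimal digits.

One's-complement addition (fold any carry out of bit 15 back into bit 0):
  0xB673 + 0xAD67 = 0x163DA → wrap carry → 0x63DB
  0x63DB + 0x5F01 = 0x0C2DC
  0xC2DC + 0xD65D = 0x19939 → wrap carry → 0x993A
  0x993A + 0x8BC3 = 0x124FD → wrap carry → 0x24FE
  0x24FE + 0x1F36 = 0x04434
  0x4434 + 0x5190 = 0x095C4
One's-complement sum = 0x95C4.
Checksum = ~0x95C4 & 0xFFFF = 0x6A3B.

6A3B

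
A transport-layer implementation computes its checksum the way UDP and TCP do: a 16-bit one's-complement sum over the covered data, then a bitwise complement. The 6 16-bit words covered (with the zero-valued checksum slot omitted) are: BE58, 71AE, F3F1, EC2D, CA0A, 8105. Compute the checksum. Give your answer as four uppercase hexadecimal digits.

A4C8

One's-complement addition (fold any carry out of bit 15 back into bit 0):
  0xBE58 + 0x71AE = 0x13006 → wrap carry → 0x3007
  0x3007 + 0xF3F1 = 0x123F8 → wrap carry → 0x23F9
  0x23F9 + 0xEC2D = 0x11026 → wrap carry → 0x1027
  0x1027 + 0xCA0A = 0x0DA31
  0xDA31 + 0x8105 = 0x15B36 → wrap carry → 0x5B37
One's-complement sum = 0x5B37.
Checksum = ~0x5B37 & 0xFFFF = 0xA4C8.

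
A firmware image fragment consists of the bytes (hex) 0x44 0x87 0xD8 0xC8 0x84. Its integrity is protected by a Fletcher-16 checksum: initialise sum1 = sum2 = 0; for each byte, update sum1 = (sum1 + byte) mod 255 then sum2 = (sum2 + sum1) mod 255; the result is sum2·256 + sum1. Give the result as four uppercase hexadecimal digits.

Running sums (mod 255):
  after byte 0 (0x44): sum1=68, sum2=68
  after byte 1 (0x87): sum1=203, sum2=16
  after byte 2 (0xD8): sum1=164, sum2=180
  after byte 3 (0xC8): sum1=109, sum2=34
  after byte 4 (0x84): sum1=241, sum2=20
Checksum = sum2·256 + sum1 = 20·256 + 241 = 5361 = 0x14F1.

14F1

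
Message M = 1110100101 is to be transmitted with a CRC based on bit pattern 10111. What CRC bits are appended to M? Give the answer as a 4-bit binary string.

1010

Append 4 zeros: 11101001010000. Divide by 10111 (XOR where the leading bit is 1):
  pos 0: 11101 XOR 10111 = 01010
  pos 1: 10100 XOR 10111 = 00011
  pos 4: 11010 XOR 10111 = 01101
  pos 5: 11011 XOR 10111 = 01100
  pos 6: 11000 XOR 10111 = 01111
  pos 7: 11110 XOR 10111 = 01001
  pos 8: 10010 XOR 10111 = 00101
Remainder (last 4 bits) = 1010. This is the CRC / FCS.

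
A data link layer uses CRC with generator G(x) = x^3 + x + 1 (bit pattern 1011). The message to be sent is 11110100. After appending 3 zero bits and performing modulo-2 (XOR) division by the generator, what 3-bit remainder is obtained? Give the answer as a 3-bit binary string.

Append 3 zeros: 11110100000. Divide by 1011 (XOR where the leading bit is 1):
  pos 0: 1111 XOR 1011 = 0100
  pos 1: 1000 XOR 1011 = 0011
  pos 3: 1110 XOR 1011 = 0101
  pos 4: 1010 XOR 1011 = 0001
  pos 7: 1000 XOR 1011 = 0011
Remainder (last 3 bits) = 011. This is the CRC / FCS.

011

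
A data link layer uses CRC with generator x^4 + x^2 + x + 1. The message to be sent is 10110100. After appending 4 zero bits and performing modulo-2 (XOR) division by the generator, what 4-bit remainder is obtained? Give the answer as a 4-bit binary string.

1010

Append 4 zeros: 101101000000. Divide by 10111 (XOR where the leading bit is 1):
  pos 0: 10110 XOR 10111 = 00001
  pos 4: 11000 XOR 10111 = 01111
  pos 5: 11110 XOR 10111 = 01001
  pos 6: 10010 XOR 10111 = 00101
Remainder (last 4 bits) = 1010. This is the CRC / FCS.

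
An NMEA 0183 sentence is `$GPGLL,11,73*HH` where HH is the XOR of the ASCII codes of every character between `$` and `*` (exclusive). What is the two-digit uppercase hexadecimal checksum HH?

54

XOR the ASCII codes of the payload characters:
  'G' = 0x47 → acc = 0x47
  'P' = 0x50 → acc = 0x17
  'G' = 0x47 → acc = 0x50
  'L' = 0x4C → acc = 0x1C
  'L' = 0x4C → acc = 0x50
  ',' = 0x2C → acc = 0x7C
  '1' = 0x31 → acc = 0x4D
  '1' = 0x31 → acc = 0x7C
  ',' = 0x2C → acc = 0x50
  '7' = 0x37 → acc = 0x67
  '3' = 0x33 → acc = 0x54
Checksum = 0x54.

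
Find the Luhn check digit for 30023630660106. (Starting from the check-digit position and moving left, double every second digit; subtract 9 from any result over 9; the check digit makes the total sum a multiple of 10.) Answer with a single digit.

Partial digits right→left: 6 0 1 0 6 6 0 3 6 3 2 0 0 3
Double every second digit counting from the check-digit position (so the 1st, 3rd, 5th, ... of the partial from the right).
  doubled (with −9 where >9): 3 2 3 0 3 4 0 → sum 15
  kept as-is: 0 0 6 3 3 0 3 → sum 15
Total = 15 + 15 = 30.
Check digit = (10 − (30 mod 10)) mod 10 = 0.

0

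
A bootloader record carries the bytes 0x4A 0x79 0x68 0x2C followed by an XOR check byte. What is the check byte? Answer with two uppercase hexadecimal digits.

XOR the bytes together:
  start with 0x4A
  0x4A ⊕ 0x79 = 0x33
  0x33 ⊕ 0x68 = 0x5B
  0x5B ⊕ 0x2C = 0x77

77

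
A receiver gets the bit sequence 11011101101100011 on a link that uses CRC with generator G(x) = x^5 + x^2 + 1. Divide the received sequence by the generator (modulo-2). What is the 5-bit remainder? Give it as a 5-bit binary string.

Modulo-2 division of 11011101101100011 by 100101:
  pos 0: 110111 XOR 100101 = 010010
  pos 1: 100100 XOR 100101 = 000001
  pos 6: 111011 XOR 100101 = 011110
  pos 7: 111100 XOR 100101 = 011001
  pos 8: 110010 XOR 100101 = 010111
  pos 9: 101110 XOR 100101 = 001011
  pos 11: 101111 XOR 100101 = 001010
Remainder = 01010 (nonzero — an error is detected).

01010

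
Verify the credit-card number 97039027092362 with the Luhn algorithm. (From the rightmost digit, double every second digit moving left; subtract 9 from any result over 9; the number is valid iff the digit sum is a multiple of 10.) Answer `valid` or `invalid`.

valid

From the right, keep odd positions and double even positions (subtract 9 from any doubled value over 9):
  doubled (positions 2,4,...): 3 4 0 4 9 0 9 → sum 29
  kept (positions 1,3,...): 2 3 9 7 0 3 7 → sum 31
Total = 60.
60 mod 10 = 0, so the number is valid.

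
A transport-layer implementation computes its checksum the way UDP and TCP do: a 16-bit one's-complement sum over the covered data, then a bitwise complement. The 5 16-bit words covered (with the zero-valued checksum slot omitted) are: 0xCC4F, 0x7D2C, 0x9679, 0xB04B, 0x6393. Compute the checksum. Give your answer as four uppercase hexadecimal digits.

0C2B

One's-complement addition (fold any carry out of bit 15 back into bit 0):
  0xCC4F + 0x7D2C = 0x1497B → wrap carry → 0x497C
  0x497C + 0x9679 = 0x0DFF5
  0xDFF5 + 0xB04B = 0x19040 → wrap carry → 0x9041
  0x9041 + 0x6393 = 0x0F3D4
One's-complement sum = 0xF3D4.
Checksum = ~0xF3D4 & 0xFFFF = 0x0C2B.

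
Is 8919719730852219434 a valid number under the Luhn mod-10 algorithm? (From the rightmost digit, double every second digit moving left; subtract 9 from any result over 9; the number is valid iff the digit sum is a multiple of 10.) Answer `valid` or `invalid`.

invalid

From the right, keep odd positions and double even positions (subtract 9 from any doubled value over 9):
  doubled (positions 2,4,...): 6 9 4 1 0 5 2 9 9 → sum 45
  kept (positions 1,3,...): 4 4 1 2 8 3 9 7 1 8 → sum 47
Total = 92.
92 mod 10 = 2, so the number is invalid.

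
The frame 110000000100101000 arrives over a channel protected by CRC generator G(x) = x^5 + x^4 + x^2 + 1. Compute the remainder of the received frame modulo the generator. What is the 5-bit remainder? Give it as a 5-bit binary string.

Modulo-2 division of 110000000100101000 by 110101:
  pos 0: 110000 XOR 110101 = 000101
  pos 3: 101000 XOR 110101 = 011101
  pos 4: 111011 XOR 110101 = 001110
  pos 6: 111000 XOR 110101 = 001101
  pos 8: 110110 XOR 110101 = 000011
  pos 12: 111000 XOR 110101 = 001101
Remainder = 01101 (nonzero — an error is detected).

01101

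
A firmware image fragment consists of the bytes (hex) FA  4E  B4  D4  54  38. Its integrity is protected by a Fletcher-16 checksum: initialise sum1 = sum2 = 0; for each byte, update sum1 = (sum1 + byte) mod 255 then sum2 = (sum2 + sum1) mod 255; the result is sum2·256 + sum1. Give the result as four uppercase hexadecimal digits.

Running sums (mod 255):
  after byte 0 (FA): sum1=250, sum2=250
  after byte 1 (4E): sum1=73, sum2=68
  after byte 2 (B4): sum1=253, sum2=66
  after byte 3 (D4): sum1=210, sum2=21
  after byte 4 (54): sum1=39, sum2=60
  after byte 5 (38): sum1=95, sum2=155
Checksum = sum2·256 + sum1 = 155·256 + 95 = 39775 = 0x9B5F.

9B5F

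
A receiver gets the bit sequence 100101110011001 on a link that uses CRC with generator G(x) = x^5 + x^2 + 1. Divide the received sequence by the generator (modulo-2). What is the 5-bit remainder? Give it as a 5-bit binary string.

00000

Modulo-2 division of 100101110011001 by 100101:
  pos 0: 100101 XOR 100101 = 000000
  pos 6: 110011 XOR 100101 = 010110
  pos 7: 101100 XOR 100101 = 001001
  pos 9: 100101 XOR 100101 = 000000
Remainder = 00000 (zero — the frame passes the CRC check).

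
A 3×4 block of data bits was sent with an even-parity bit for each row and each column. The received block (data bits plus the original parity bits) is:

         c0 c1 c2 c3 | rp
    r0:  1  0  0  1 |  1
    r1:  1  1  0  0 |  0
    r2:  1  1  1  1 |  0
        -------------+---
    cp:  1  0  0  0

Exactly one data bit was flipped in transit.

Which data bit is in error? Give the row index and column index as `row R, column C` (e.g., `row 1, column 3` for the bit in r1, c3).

Recompute each row's even parity and compare to rp:
  r0: data parity 0, sent rp 1 → mismatch
  r1: data parity 0, sent rp 0 → ok
  r2: data parity 0, sent rp 0 → ok
Recompute each column's even parity and compare to cp:
  c0: data parity 1, sent cp 1 → ok
  c1: data parity 0, sent cp 0 → ok
  c2: data parity 1, sent cp 0 → mismatch
  c3: data parity 0, sent cp 0 → ok
Exactly one row (r0) and one column (c2) fail → the flipped bit is at their intersection.

row 0, column 2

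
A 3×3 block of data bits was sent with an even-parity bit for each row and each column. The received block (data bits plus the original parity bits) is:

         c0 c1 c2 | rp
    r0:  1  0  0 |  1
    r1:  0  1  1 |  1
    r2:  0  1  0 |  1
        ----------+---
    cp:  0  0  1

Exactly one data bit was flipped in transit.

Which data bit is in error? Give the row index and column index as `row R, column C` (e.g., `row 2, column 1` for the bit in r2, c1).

row 1, column 0

Recompute each row's even parity and compare to rp:
  r0: data parity 1, sent rp 1 → ok
  r1: data parity 0, sent rp 1 → mismatch
  r2: data parity 1, sent rp 1 → ok
Recompute each column's even parity and compare to cp:
  c0: data parity 1, sent cp 0 → mismatch
  c1: data parity 0, sent cp 0 → ok
  c2: data parity 1, sent cp 1 → ok
Exactly one row (r1) and one column (c0) fail → the flipped bit is at their intersection.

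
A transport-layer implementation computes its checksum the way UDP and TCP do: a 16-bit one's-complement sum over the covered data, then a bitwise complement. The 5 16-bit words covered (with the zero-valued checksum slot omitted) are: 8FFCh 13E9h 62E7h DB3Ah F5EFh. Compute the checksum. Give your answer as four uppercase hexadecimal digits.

2808

One's-complement addition (fold any carry out of bit 15 back into bit 0):
  0x8FFC + 0x13E9 = 0x0A3E5
  0xA3E5 + 0x62E7 = 0x106CC → wrap carry → 0x06CD
  0x06CD + 0xDB3A = 0x0E207
  0xE207 + 0xF5EF = 0x1D7F6 → wrap carry → 0xD7F7
One's-complement sum = 0xD7F7.
Checksum = ~0xD7F7 & 0xFFFF = 0x2808.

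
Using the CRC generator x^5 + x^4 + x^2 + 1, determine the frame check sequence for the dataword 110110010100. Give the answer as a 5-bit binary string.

00000

Append 5 zeros: 11011001010000000. Divide by 110101 (XOR where the leading bit is 1):
  pos 0: 110110 XOR 110101 = 000011
  pos 4: 110101 XOR 110101 = 000000
Remainder (last 5 bits) = 00000. This is the CRC / FCS.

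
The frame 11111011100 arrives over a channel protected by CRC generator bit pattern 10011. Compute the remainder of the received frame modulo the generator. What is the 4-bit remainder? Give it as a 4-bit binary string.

0000

Modulo-2 division of 11111011100 by 10011:
  pos 0: 11111 XOR 10011 = 01100
  pos 1: 11000 XOR 10011 = 01011
  pos 2: 10111 XOR 10011 = 00100
  pos 4: 10011 XOR 10011 = 00000
Remainder = 0000 (zero — the frame passes the CRC check).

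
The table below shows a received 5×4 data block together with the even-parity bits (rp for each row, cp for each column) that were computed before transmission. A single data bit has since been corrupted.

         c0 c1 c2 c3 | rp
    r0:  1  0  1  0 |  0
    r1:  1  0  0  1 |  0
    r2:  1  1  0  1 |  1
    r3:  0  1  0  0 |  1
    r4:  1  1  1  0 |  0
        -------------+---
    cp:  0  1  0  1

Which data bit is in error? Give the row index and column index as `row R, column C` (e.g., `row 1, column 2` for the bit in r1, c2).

row 4, column 3

Recompute each row's even parity and compare to rp:
  r0: data parity 0, sent rp 0 → ok
  r1: data parity 0, sent rp 0 → ok
  r2: data parity 1, sent rp 1 → ok
  r3: data parity 1, sent rp 1 → ok
  r4: data parity 1, sent rp 0 → mismatch
Recompute each column's even parity and compare to cp:
  c0: data parity 0, sent cp 0 → ok
  c1: data parity 1, sent cp 1 → ok
  c2: data parity 0, sent cp 0 → ok
  c3: data parity 0, sent cp 1 → mismatch
Exactly one row (r4) and one column (c3) fail → the flipped bit is at their intersection.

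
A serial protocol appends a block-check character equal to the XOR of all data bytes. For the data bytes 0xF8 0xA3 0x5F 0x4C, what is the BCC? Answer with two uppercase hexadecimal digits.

XOR the bytes together:
  start with 0xF8
  0xF8 ⊕ 0xA3 = 0x5B
  0x5B ⊕ 0x5F = 0x04
  0x04 ⊕ 0x4C = 0x48

48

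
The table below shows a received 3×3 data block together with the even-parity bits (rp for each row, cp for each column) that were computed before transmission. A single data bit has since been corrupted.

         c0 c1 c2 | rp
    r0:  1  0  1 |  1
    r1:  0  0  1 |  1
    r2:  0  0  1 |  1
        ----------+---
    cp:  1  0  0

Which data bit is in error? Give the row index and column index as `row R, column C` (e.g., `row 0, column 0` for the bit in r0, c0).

row 0, column 2

Recompute each row's even parity and compare to rp:
  r0: data parity 0, sent rp 1 → mismatch
  r1: data parity 1, sent rp 1 → ok
  r2: data parity 1, sent rp 1 → ok
Recompute each column's even parity and compare to cp:
  c0: data parity 1, sent cp 1 → ok
  c1: data parity 0, sent cp 0 → ok
  c2: data parity 1, sent cp 0 → mismatch
Exactly one row (r0) and one column (c2) fail → the flipped bit is at their intersection.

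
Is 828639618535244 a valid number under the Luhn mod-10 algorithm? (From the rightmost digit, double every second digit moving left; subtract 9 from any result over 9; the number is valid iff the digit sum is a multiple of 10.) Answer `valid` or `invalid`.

valid

From the right, keep odd positions and double even positions (subtract 9 from any doubled value over 9):
  doubled (positions 2,4,...): 8 1 1 2 9 3 4 → sum 28
  kept (positions 1,3,...): 4 2 3 8 6 3 8 8 → sum 42
Total = 70.
70 mod 10 = 0, so the number is valid.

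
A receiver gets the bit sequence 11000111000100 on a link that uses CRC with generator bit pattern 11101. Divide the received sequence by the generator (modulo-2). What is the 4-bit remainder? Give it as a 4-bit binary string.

0000

Modulo-2 division of 11000111000100 by 11101:
  pos 0: 11000 XOR 11101 = 00101
  pos 2: 10111 XOR 11101 = 01010
  pos 3: 10101 XOR 11101 = 01000
  pos 4: 10000 XOR 11101 = 01101
  pos 5: 11010 XOR 11101 = 00111
  pos 7: 11101 XOR 11101 = 00000
Remainder = 0000 (zero — the frame passes the CRC check).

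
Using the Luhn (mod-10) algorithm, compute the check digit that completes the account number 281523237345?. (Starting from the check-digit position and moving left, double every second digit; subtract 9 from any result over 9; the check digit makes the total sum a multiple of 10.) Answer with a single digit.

Partial digits right→left: 5 4 3 7 3 2 3 2 5 1 8 2
Double every second digit counting from the check-digit position (so the 1st, 3rd, 5th, ... of the partial from the right).
  doubled (with −9 where >9): 1 6 6 6 1 7 → sum 27
  kept as-is: 4 7 2 2 1 2 → sum 18
Total = 27 + 18 = 45.
Check digit = (10 − (45 mod 10)) mod 10 = 5.

5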